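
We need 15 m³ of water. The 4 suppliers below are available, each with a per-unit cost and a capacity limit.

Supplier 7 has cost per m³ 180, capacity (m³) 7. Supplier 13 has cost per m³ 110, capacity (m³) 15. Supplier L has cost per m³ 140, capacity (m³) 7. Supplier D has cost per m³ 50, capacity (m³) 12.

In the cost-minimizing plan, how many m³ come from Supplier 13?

Use suppliers in increasing cost order.
Supplier D (50): use full 12 — 3 m³ to go.
Supplier 13 (110): take the remaining 3 — done.
Supplier L, Supplier 7: unused.

3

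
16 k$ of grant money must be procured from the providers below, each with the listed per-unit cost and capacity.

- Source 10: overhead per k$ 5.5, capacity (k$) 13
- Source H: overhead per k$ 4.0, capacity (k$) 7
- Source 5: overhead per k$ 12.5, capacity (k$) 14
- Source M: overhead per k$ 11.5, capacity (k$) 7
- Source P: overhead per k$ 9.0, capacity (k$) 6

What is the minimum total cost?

Fill from the cheapest provider first.
Source H (4.0): use full 7 → 9 k$ to go.
Source 10 at 5.5: take 9 of its 13 → requirement met.
Source P, Source M, Source 5: unused.
Cost = 7×4.0 + 9×5.5 = 77.5.

77.5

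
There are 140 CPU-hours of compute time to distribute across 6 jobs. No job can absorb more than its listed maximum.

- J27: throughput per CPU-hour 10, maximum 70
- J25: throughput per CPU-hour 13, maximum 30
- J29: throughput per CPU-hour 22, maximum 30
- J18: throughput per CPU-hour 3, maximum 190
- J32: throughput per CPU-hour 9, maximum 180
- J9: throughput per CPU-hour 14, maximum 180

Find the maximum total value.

2200

Highest throughput per CPU-hour first: J29 22 > J9 14 > J25 13 > J27 10 > J32 9 > J18 3.
J29 takes 30 to reach its cap of 30 ; 110 left.
Only 110 left; J9 takes them to reach 110.
Total = 22×30 + 14×110 = 2200.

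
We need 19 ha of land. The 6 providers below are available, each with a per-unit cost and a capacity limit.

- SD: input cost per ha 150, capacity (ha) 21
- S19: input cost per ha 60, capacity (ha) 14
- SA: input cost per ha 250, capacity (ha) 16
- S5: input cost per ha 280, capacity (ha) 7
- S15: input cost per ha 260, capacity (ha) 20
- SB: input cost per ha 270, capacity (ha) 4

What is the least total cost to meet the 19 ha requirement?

1590

Cheapest first:
S19 (60): use full 14 ; 5 ha to go.
SD (150): take the remaining 5 ; done.
SA, S15, SB, S5: unused.
Cost = 14×60 + 5×150 = 1590.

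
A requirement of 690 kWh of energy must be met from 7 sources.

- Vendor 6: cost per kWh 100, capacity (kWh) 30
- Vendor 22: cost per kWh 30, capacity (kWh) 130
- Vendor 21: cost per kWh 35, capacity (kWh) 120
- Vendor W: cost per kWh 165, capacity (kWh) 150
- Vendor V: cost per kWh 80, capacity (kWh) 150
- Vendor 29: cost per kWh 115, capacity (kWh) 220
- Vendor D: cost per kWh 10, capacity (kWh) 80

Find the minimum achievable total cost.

Use sources in increasing cost order.
Take 80 from Vendor D at 10 → need 610 more.
Vendor 22 at 30: take all 130 kWh → 480 still needed.
Take 120 from Vendor 21 at 35 → need 360 more.
Vendor V (80): use full 150 → 210 kWh to go.
Take 30 from Vendor 6 at 100 → need 180 more.
Take 180 from Vendor 29 at 115 to finish.
Vendor W: unused.
Cost = 80×10 + 130×30 + 120×35 + 150×80 + 30×100 + 180×115 = 44600.

44600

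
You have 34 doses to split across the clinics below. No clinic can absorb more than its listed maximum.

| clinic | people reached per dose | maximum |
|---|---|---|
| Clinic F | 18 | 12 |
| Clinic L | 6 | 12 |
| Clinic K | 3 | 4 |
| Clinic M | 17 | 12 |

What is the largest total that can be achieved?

480

Highest people reached per dose first: Clinic F 18 > Clinic M 17 > Clinic L 6 > Clinic K 3.
Clinic F: +12 to 12 (cap) ; 22 left.
Clinic M takes 12 to reach its cap of 12 ; 10 left.
Clinic L: +10 (room for 12) → 10. Pool exhausted.
Total = 18×12 + 6×10 + 17×12 = 480.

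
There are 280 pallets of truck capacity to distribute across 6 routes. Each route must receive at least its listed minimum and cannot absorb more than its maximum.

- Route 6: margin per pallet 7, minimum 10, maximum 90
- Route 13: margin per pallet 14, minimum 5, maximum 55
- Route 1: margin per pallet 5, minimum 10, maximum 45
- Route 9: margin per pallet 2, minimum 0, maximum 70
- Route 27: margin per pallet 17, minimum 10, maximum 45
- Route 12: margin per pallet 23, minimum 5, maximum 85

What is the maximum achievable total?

Meeting every minimum uses 10+5+10+0+10+5 = 40 pallets, leaving 240.
Highest margin per pallet first: Route 12 23 > Route 27 17 > Route 13 14 > Route 6 7 > Route 1 5 > Route 9 2.
Route 12 takes 80 more to reach its cap of 85 ; 160 left.
Give Route 27 35 more to hit its cap of 45 ; 125 left.
Route 13: +50 to 55 (cap) ; 75 left.
Only 75 left; Route 6 takes them to reach 85.
Total = 7×85 + 14×55 + 5×10 + 17×45 + 23×85 = 4135.

4135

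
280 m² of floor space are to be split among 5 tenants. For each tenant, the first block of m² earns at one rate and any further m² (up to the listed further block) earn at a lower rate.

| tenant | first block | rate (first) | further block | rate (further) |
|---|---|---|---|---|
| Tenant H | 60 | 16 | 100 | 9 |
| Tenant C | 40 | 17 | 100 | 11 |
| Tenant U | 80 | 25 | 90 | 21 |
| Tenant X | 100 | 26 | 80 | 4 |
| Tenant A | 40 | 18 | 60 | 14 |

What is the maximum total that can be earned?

6670

Treat each block as its own option and order by rate: Tenant X/first 26 > Tenant U/first 25 > Tenant U/second 21 > Tenant A/first 18 > Tenant C/first 17 > Tenant H/first 16 > Tenant A/second 14 > Tenant C/second 11 > Tenant H/second 9 > Tenant X/second 4.
Fill Tenant X first block (100 at 26) — 180 left.
Tenant U/first (25): +80 — 100 left.
Tenant U/second (21): +90 — 10 left.
10 remain; put them into Tenant A first at 18.
Total = 26×100 + 25×80 + 21×90 + 18×10 = 6670.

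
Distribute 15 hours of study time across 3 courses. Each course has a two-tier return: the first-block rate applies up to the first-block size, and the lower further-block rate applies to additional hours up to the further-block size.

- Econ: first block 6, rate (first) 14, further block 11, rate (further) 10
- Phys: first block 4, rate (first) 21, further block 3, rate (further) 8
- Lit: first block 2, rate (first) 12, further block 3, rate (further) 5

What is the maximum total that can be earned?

222

Rank every tier by rate: Phys/T1 21 > Econ/T1 14 > Lit/T1 12 > Econ/T2 10 > Phys/T2 8 > Lit/T2 5.
Phys T1 at 21: fill all 4 — 11 left.
Econ T1 at 14: fill all 6 — 5 left.
Fill Lit T1 block (2 at 12) — 3 left.
Econ/T2: +3 of 11 at 10; pool empty.
Total = 21×4 + 14×6 + 12×2 + 10×3 = 222.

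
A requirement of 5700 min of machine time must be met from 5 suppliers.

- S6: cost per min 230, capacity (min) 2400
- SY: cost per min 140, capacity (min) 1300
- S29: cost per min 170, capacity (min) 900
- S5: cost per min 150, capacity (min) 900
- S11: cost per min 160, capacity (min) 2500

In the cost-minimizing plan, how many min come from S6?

Cheapest first:
SY at 140: take all 1300 min — 4400 still needed.
Take 900 from S5 at 150 — need 3500 more.
Take 2500 from S11 at 160 — need 1000 more.
S29 at 170: take all 900 min — 100 still needed.
S6 at 230: take 100 of its 2400 — requirement met.

100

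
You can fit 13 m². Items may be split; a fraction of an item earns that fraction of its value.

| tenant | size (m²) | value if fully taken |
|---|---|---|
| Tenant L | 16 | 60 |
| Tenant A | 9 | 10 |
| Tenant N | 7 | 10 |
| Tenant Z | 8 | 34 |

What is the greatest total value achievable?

52.75

Sort by value density: Tenant Z 34/8≈4.25, Tenant L 60/16≈3.75, Tenant N 10/7≈1.43, Tenant A 10/9≈1.11.
Take all of Tenant Z (8 m², value 34) — 5 m² left.
5 m² left: a 5/16 share of Tenant L gives 60×5/16 = 18.75.
Total value = 52.75.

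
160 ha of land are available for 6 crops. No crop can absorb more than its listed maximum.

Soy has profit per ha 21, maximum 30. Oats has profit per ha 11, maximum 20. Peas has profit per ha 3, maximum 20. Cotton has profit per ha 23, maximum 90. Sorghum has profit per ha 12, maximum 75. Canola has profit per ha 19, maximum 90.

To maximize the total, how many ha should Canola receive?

40

Rank by profit per ha: Cotton 23 > Soy 21 > Canola 19 > Sorghum 12 > Oats 11 > Peas 3.
Give Cotton 90 to hit its cap of 90 → 70 left.
Soy takes 30 to reach its cap of 30 → 40 left.
Canola: +40 (room for 90) → 40. Pool exhausted.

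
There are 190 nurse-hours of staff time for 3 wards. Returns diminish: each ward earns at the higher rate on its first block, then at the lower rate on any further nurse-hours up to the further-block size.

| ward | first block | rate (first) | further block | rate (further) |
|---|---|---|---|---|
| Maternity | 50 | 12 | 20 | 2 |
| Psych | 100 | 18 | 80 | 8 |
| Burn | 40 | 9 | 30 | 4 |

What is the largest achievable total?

Order all 6 blocks by rate: Psych/T1 18 > Maternity/T1 12 > Burn/T1 9 > Psych/T2 8 > Burn/T2 4 > Maternity/T2 2.
Psych T1 at 18: fill all 100 → 90 left.
Maternity T1 at 12: fill all 50 → 40 left.
Burn/T1 (9): +40 → 0 left.
Total = 18×100 + 12×50 + 9×40 = 2760.

2760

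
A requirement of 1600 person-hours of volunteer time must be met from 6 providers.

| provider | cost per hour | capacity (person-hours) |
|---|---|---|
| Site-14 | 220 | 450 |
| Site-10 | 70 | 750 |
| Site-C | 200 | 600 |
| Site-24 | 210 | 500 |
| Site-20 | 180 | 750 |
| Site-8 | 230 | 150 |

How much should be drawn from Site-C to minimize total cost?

Fill from the cheapest provider first.
Site-10 (70): use full 750 ; 850 person-hours to go.
Take 750 from Site-20 at 180 ; need 100 more.
Site-C at 200: take 100 of its 600 ; requirement met.
Site-24, Site-14, Site-8: unused.

100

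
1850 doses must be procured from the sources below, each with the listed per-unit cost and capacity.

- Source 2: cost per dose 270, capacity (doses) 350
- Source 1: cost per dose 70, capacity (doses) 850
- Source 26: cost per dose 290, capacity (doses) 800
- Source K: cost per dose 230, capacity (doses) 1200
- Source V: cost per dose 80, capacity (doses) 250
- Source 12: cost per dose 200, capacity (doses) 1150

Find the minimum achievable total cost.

Use sources in increasing cost order.
Take 850 from Source 1 at 70 — need 1000 more.
Source V at 80: take all 250 doses — 750 still needed.
Source 12 at 200: take 750 of its 1150 — requirement met.
Source K, Source 2, Source 26: unused.
Cost = 850×70 + 250×80 + 750×200 = 229500.

229500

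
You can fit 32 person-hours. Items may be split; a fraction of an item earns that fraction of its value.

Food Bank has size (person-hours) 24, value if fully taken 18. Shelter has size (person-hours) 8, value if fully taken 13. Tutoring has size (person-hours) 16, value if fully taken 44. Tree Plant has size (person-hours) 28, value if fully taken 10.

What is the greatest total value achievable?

Best value per unit of size first: Tutoring 44/16≈2.75, Shelter 13/8≈1.62, Food Bank 18/24≈0.75, Tree Plant 10/28≈0.357.
Tutoring: take in full, 16 person-hours for value 44 — 16 left.
Shelter: take in full, 8 person-hours for value 13 — 8 left.
8 person-hours left: a 8/24 share of Food Bank gives 18×8/24 = 6.
Total value = 63.

63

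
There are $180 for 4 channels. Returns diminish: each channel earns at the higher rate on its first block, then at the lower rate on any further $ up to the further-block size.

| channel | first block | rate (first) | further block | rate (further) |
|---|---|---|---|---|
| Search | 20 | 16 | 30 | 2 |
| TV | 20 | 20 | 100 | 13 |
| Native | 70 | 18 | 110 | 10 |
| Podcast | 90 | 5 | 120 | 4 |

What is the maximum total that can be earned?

Rank every tier by rate: TV/first 20 > Native/first 18 > Search/first 16 > TV/second 13 > Native/second 10 > Podcast/first 5 > Podcast/second 4 > Search/second 2.
Fill TV first block (20 at 20) → 160 left.
Fill Native first block (70 at 18) → 90 left.
Search first at 16: fill all 20 → 70 left.
TV second at 13: only 70 left, fill 70.
Total = 20×20 + 18×70 + 16×20 + 13×70 = 2890.

2890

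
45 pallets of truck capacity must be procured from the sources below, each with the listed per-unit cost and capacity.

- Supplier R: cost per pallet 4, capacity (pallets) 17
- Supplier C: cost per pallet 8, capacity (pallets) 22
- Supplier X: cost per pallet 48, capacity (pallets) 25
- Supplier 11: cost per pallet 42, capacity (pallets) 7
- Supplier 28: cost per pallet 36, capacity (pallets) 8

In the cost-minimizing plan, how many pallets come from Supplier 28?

Fill from the cheapest source first.
Take 17 from Supplier R at 4 — need 28 more.
Supplier C (8): use full 22 — 6 pallets to go.
Supplier 28 at 36: take 6 of its 8 — requirement met.
Supplier 11, Supplier X: unused.

6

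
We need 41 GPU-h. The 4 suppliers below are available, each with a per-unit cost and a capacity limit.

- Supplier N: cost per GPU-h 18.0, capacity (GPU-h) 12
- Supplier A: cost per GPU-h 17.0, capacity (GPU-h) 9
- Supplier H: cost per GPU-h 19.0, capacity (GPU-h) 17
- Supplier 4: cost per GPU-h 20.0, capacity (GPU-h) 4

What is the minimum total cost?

Fill from the cheapest supplier first.
Supplier A (17.0): use full 9 — 32 GPU-h to go.
Supplier N (18.0): use full 12 — 20 GPU-h to go.
Supplier H (19.0): use full 17 — 3 GPU-h to go.
Supplier 4 (20.0): take the remaining 3 — done.
Cost = 9×17.0 + 12×18.0 + 17×19.0 + 3×20.0 = 752.

752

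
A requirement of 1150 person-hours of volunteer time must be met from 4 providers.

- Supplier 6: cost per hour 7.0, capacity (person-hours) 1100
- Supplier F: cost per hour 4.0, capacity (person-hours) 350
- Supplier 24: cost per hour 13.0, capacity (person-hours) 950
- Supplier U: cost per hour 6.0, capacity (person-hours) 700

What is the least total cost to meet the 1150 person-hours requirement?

Use providers in increasing cost order.
Supplier F (4.0): use full 350 ; 800 person-hours to go.
Supplier U (6.0): use full 700 ; 100 person-hours to go.
Take 100 from Supplier 6 at 7.0 to finish.
Supplier 24: unused.
Cost = 350×4.0 + 700×6.0 + 100×7.0 = 6300.

6300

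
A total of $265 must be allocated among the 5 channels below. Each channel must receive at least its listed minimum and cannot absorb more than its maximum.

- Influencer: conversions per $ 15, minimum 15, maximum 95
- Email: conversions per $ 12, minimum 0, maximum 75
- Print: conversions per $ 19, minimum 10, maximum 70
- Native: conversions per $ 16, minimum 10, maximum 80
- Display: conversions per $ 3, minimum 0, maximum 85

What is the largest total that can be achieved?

Meeting every minimum uses 15+0+10+10+0 = 35 $, leaving 230.
Highest conversions per $ first: Print 19 > Native 16 > Influencer 15 > Email 12 > Display 3.
Print: +60 to 70 (cap) ; 170 left.
Give Native 70 more to hit its cap of 80 ; 100 left.
Give Influencer 80 more to hit its cap of 95 ; 20 left.
Only 20 left; Email takes them to reach 20.
Total = 15×95 + 12×20 + 19×70 + 16×80 = 4275.

4275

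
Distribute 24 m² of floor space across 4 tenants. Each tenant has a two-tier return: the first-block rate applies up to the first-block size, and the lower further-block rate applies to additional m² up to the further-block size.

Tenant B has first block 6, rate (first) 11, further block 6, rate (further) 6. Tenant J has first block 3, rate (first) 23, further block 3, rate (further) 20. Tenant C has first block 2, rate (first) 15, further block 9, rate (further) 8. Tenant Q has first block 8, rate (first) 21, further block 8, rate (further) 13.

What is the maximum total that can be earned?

431

Rank every tier by rate: Tenant J/first 23 > Tenant Q/first 21 > Tenant J/second 20 > Tenant C/first 15 > Tenant Q/second 13 > Tenant B/first 11 > Tenant C/second 8 > Tenant B/second 6.
Tenant J/first (23): +3 → 21 left.
Fill Tenant Q first block (8 at 21) → 13 left.
Tenant J second at 20: fill all 3 → 10 left.
Tenant C first at 15: fill all 2 → 8 left.
Fill Tenant Q second block (8 at 13) → 0 left.
Total = 23×3 + 21×8 + 20×3 + 15×2 + 13×8 = 431.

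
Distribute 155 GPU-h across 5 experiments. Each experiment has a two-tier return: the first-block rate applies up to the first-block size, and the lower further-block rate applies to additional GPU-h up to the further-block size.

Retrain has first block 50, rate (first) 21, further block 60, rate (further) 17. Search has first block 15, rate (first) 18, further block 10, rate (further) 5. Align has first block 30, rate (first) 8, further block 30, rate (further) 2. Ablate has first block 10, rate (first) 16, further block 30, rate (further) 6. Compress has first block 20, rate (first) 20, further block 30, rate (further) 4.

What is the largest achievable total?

2900

Order all 10 blocks by rate: Retrain/tier1 21 > Compress/tier1 20 > Search/tier1 18 > Retrain/tier2 17 > Ablate/tier1 16 > Align/tier1 8 > Ablate/tier2 6 > Search/tier2 5 > Compress/tier2 4 > Align/tier2 2.
Fill Retrain tier1 block (50 at 21) — 105 left.
Fill Compress tier1 block (20 at 20) — 85 left.
Search/tier1 (18): +15 — 70 left.
Fill Retrain tier2 block (60 at 17) — 10 left.
Fill Ablate tier1 block (10 at 16) — 0 left.
Total = 21×50 + 20×20 + 18×15 + 17×60 + 16×10 = 2900.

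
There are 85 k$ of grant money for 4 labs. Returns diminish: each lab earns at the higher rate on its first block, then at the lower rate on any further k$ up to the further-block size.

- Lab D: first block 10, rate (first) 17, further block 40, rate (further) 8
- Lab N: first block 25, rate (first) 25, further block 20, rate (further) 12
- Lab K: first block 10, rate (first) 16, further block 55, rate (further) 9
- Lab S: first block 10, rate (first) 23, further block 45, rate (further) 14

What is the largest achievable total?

1605

Rank every tier by rate: Lab N/T1 25 > Lab S/T1 23 > Lab D/T1 17 > Lab K/T1 16 > Lab S/T2 14 > Lab N/T2 12 > Lab K/T2 9 > Lab D/T2 8.
Lab N T1 at 25: fill all 25 — 60 left.
Lab S/T1 (23): +10 — 50 left.
Fill Lab D T1 block (10 at 17) — 40 left.
Lab K/T1 (16): +10 — 30 left.
Lab S/T2: +30 of 45 at 14; pool empty.
Total = 25×25 + 23×10 + 17×10 + 16×10 + 14×30 = 1605.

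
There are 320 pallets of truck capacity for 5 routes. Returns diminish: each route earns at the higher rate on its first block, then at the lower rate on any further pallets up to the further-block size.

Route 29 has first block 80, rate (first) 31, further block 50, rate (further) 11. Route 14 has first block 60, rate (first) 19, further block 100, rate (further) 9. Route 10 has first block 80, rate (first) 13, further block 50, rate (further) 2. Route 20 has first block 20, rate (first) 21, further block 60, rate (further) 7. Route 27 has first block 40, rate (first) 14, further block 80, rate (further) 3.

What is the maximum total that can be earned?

Treat each block as its own option and order by rate: Route 29/first 31 > Route 20/first 21 > Route 14/first 19 > Route 27/first 14 > Route 10/first 13 > Route 29/second 11 > Route 14/second 9 > Route 20/second 7 > Route 27/second 3 > Route 10/second 2.
Route 29/first (31): +80 ; 240 left.
Route 20/first (21): +20 ; 220 left.
Route 14 first at 19: fill all 60 ; 160 left.
Fill Route 27 first block (40 at 14) ; 120 left.
Route 10 first at 13: fill all 80 ; 40 left.
Route 29/second: +40 of 50 at 11; pool empty.
Total = 31×80 + 21×20 + 19×60 + 14×40 + 13×80 + 11×40 = 6080.

6080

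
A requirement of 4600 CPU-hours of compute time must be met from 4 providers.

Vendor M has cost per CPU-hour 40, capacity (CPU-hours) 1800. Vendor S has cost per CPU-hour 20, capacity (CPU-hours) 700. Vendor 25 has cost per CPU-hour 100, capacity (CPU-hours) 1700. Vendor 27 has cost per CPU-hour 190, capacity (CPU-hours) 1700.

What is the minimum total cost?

332000

Cheapest first:
Vendor S at 20: take all 700 CPU-hours → 3900 still needed.
Take 1800 from Vendor M at 40 → need 2100 more.
Vendor 25 at 100: take all 1700 CPU-hours → 400 still needed.
Take 400 from Vendor 27 at 190 to finish.
Cost = 700×20 + 1800×40 + 1700×100 + 400×190 = 332000.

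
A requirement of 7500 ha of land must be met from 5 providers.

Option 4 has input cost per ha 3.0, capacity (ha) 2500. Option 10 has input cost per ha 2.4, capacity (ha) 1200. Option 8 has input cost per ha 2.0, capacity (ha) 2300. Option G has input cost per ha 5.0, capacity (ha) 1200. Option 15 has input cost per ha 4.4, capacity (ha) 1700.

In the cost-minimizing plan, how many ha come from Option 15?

Fill from the cheapest provider first.
Option 8 (2.0): use full 2300 ; 5200 ha to go.
Option 10 at 2.4: take all 1200 ha ; 4000 still needed.
Take 2500 from Option 4 at 3.0 ; need 1500 more.
Take 1500 from Option 15 at 4.4 to finish.
Option G: unused.

1500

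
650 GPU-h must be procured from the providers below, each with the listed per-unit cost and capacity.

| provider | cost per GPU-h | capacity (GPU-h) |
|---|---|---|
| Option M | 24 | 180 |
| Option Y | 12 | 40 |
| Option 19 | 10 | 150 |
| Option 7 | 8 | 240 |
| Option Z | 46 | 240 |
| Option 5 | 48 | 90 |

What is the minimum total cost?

Use providers in increasing cost order.
Option 7 (8): use full 240 → 410 GPU-h to go.
Option 19 at 10: take all 150 GPU-h → 260 still needed.
Take 40 from Option Y at 12 → need 220 more.
Option M at 24: take all 180 GPU-h → 40 still needed.
Option Z at 46: take 40 of its 240 → requirement met.
Option 5: unused.
Cost = 240×8 + 150×10 + 40×12 + 180×24 + 40×46 = 10060.

10060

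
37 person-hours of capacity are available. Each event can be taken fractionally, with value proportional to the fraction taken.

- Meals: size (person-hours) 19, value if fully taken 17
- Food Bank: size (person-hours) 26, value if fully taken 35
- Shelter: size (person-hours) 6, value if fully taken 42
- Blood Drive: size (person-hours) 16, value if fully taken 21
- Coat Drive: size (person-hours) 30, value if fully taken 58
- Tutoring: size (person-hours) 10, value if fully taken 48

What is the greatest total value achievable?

Rank by value-to-size ratio: Shelter 42/6≈7, Tutoring 48/10≈4.8, Coat Drive 58/30≈1.93, Food Bank 35/26≈1.35, Blood Drive 21/16≈1.31, Meals 17/19≈0.895.
All 6 person-hours of Shelter fit (value 42) — 31 remain.
Take all of Tutoring (10 person-hours, value 48) — 21 person-hours left.
Fill the last 21 person-hours with part of Coat Drive: 21/30 of it earns 40.6.
Total value = 130.6.

130.6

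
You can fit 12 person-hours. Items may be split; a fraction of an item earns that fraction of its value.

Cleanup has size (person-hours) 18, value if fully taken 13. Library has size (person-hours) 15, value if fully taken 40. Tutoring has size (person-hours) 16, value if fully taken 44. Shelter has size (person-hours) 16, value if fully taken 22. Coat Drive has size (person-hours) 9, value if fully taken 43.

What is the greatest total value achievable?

51.25

Best value per unit of size first: Coat Drive 43/9≈4.78, Tutoring 44/16≈2.75, Library 40/15≈2.67, Shelter 22/16≈1.38, Cleanup 13/18≈0.722.
Take all of Coat Drive (9 person-hours, value 43) ; 3 person-hours left.
Only 3 person-hours remain; take 3/16 of Tutoring for value 44×3/16 = 8.25.
Total value = 51.25.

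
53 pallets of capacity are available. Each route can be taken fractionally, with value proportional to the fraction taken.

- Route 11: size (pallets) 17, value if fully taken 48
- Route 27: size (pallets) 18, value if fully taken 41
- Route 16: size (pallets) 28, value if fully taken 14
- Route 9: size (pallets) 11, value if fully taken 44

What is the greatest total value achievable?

136.5

Rank by value-to-size ratio: Route 9 44/11≈4, Route 11 48/17≈2.82, Route 27 41/18≈2.28, Route 16 14/28≈0.5.
Route 9: take in full, 11 pallets for value 44 → 42 left.
Route 11: take in full, 17 pallets for value 48 → 25 left.
Take all of Route 27 (18 pallets, value 41) → 7 pallets left.
Only 7 pallets remain; take 7/28 of Route 16 for value 14×7/28 = 3.5.
Total value = 136.5.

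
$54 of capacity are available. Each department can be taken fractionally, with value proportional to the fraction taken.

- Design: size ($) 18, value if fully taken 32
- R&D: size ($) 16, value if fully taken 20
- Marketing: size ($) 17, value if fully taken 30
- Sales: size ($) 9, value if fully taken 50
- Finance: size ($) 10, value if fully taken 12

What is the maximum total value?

124.5

Sort by value density: Sales 50/9≈5.56, Design 32/18≈1.78, Marketing 30/17≈1.76, R&D 20/16≈1.25, Finance 12/10≈1.2.
Take all of Sales (9 $, value 50) — 45 $ left.
All 18 $ of Design fit (value 32) — 27 remain.
Marketing: take in full, 17 $ for value 30 — 10 left.
Only 10 $ remain; take 10/16 of R&D for value 20×10/16 = 12.5.
Total value = 124.5.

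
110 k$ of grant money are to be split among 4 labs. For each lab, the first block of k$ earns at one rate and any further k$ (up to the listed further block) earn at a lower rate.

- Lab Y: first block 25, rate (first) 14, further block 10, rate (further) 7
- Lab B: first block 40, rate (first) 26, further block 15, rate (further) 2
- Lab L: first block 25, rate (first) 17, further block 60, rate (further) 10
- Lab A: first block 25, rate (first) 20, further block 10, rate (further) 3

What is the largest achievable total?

2245

Order all 8 blocks by rate: Lab B/first 26 > Lab A/first 20 > Lab L/first 17 > Lab Y/first 14 > Lab L/second 10 > Lab Y/second 7 > Lab A/second 3 > Lab B/second 2.
Fill Lab B first block (40 at 26) → 70 left.
Fill Lab A first block (25 at 20) → 45 left.
Fill Lab L first block (25 at 17) → 20 left.
Lab Y first at 14: only 20 left, fill 20.
Total = 26×40 + 20×25 + 17×25 + 14×20 = 2245.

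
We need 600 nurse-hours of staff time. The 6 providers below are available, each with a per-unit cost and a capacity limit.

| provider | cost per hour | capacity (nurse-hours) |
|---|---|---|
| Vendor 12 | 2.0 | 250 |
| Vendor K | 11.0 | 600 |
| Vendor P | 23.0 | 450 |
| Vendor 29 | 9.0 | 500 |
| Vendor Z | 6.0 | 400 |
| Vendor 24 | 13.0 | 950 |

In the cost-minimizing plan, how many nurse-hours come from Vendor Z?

Fill from the cheapest provider first.
Take 250 from Vendor 12 at 2.0 — need 350 more.
Vendor Z at 6.0: take 350 of its 400 — requirement met.
Vendor 29, Vendor K, Vendor 24, Vendor P: unused.

350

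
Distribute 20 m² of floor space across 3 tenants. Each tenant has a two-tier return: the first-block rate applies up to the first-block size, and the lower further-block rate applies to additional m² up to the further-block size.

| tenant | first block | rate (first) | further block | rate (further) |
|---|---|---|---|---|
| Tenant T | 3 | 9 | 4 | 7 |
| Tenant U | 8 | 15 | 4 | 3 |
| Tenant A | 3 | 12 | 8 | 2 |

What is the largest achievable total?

Order all 6 blocks by rate: Tenant U/first 15 > Tenant A/first 12 > Tenant T/first 9 > Tenant T/second 7 > Tenant U/second 3 > Tenant A/second 2.
Tenant U/first (15): +8 ; 12 left.
Tenant A first at 12: fill all 3 ; 9 left.
Tenant T/first (9): +3 ; 6 left.
Fill Tenant T second block (4 at 7) ; 2 left.
Tenant U/second: +2 of 4 at 3; pool empty.
Total = 15×8 + 12×3 + 9×3 + 7×4 + 3×2 = 217.

217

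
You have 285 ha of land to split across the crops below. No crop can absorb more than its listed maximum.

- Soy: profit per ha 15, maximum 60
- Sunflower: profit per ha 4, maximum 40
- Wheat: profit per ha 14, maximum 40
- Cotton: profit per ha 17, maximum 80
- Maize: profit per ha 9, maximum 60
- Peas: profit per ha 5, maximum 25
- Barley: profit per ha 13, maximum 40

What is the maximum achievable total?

3905

Highest profit per ha first: Cotton 17 > Soy 15 > Wheat 14 > Barley 13 > Maize 9 > Peas 5 > Sunflower 4.
Cotton takes 80 to reach its cap of 80 ; 205 left.
Soy: +60 to 60 (cap) ; 145 left.
Wheat: +40 to 40 (cap) ; 105 left.
Give Barley 40 to hit its cap of 40 ; 65 left.
Give Maize 60 to hit its cap of 60 ; 5 left.
Only 5 left; Peas takes them to reach 5.
Total = 15×60 + 14×40 + 17×80 + 9×60 + 5×5 + 13×40 = 3905.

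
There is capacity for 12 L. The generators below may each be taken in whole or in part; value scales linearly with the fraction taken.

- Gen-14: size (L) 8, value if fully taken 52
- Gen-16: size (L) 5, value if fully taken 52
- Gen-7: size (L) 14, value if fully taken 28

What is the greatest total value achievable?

Sort by value density: Gen-16 52/5≈10.4, Gen-14 52/8≈6.5, Gen-7 28/14≈2.
All 5 L of Gen-16 fit (value 52) ; 7 remain.
Fill the last 7 L with part of Gen-14: 7/8 of it earns 45.5.
Total value = 97.5.

97.5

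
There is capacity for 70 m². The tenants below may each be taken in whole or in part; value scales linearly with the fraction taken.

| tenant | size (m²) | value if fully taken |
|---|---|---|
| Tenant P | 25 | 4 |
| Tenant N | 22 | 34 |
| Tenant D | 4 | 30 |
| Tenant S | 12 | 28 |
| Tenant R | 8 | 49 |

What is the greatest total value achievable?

144.84

Sort by value density: Tenant D 30/4≈7.5, Tenant R 49/8≈6.12, Tenant S 28/12≈2.33, Tenant N 34/22≈1.55, Tenant P 4/25≈0.16.
Tenant D: take in full, 4 m² for value 30 ; 66 left.
All 8 m² of Tenant R fit (value 49) ; 58 remain.
Take all of Tenant S (12 m², value 28) ; 46 m² left.
All 22 m² of Tenant N fit (value 34) ; 24 remain.
Only 24 m² remain; take 24/25 of Tenant P for value 4×24/25 = 3.84.
Total value = 144.84.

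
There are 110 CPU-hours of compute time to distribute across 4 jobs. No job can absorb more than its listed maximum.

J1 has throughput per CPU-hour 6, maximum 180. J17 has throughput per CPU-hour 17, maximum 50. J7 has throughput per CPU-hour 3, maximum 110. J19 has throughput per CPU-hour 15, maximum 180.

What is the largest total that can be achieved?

Order the jobs by throughput per CPU-hour: J17 17 > J19 15 > J1 6 > J7 3.
J17: +50 to 50 (cap) ; 60 left.
J19: +60 (room for 180) → 60. Pool exhausted.
Total = 17×50 + 15×60 = 1750.

1750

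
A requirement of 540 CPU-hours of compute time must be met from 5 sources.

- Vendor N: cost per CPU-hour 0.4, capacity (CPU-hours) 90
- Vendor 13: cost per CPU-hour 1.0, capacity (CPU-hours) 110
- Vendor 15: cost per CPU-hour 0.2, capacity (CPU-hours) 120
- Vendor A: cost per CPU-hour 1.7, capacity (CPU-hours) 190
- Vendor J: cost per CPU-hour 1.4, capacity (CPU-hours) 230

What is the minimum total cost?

478

Cheapest first:
Take 120 from Vendor 15 at 0.2 → need 420 more.
Vendor N at 0.4: take all 90 CPU-hours → 330 still needed.
Vendor 13 at 1.0: take all 110 CPU-hours → 220 still needed.
Vendor J at 1.4: take 220 of its 230 → requirement met.
Vendor A: unused.
Cost = 120×0.2 + 90×0.4 + 110×1.0 + 220×1.4 = 478.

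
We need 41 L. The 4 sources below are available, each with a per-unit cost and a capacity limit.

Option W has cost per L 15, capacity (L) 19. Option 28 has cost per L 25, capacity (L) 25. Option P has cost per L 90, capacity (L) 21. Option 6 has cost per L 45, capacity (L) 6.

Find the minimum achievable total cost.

Cheapest first:
Take 19 from Option W at 15 ; need 22 more.
Option 28 at 25: take 22 of its 25 ; requirement met.
Option 6, Option P: unused.
Cost = 19×15 + 22×25 = 835.

835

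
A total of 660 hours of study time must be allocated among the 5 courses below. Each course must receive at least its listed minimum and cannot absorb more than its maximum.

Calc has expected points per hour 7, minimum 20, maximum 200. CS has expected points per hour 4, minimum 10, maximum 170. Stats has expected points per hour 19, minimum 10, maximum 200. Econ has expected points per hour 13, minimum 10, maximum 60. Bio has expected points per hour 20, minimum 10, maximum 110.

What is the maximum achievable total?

8540

Meeting every minimum uses 20+10+10+10+10 = 60 hours, leaving 600.
Order the courses by expected points per hour: Bio 20 > Stats 19 > Econ 13 > Calc 7 > CS 4.
Bio takes 100 more to reach its cap of 110 → 500 left.
Give Stats 190 more to hit its cap of 200 → 310 left.
Give Econ 50 more to hit its cap of 60 → 260 left.
Give Calc 180 more to hit its cap of 200 → 80 left.
CS has room for 160 more but only 80 remain, so it gets 90.
Total = 7×200 + 4×90 + 19×200 + 13×60 + 20×110 = 8540.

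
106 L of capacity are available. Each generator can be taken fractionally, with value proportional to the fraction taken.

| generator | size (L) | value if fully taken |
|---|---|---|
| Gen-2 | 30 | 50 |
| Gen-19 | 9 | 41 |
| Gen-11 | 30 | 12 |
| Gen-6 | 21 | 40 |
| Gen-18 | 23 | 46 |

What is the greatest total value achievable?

Sort by value density: Gen-19 41/9≈4.56, Gen-18 46/23≈2, Gen-6 40/21≈1.9, Gen-2 50/30≈1.67, Gen-11 12/30≈0.4.
Gen-19: take in full, 9 L for value 41 ; 97 left.
Take all of Gen-18 (23 L, value 46) ; 74 L left.
Take all of Gen-6 (21 L, value 40) ; 53 L left.
Gen-2: take in full, 30 L for value 50 ; 23 left.
Only 23 L remain; take 23/30 of Gen-11 for value 12×23/30 = 9.2.
Total value = 186.2.

186.2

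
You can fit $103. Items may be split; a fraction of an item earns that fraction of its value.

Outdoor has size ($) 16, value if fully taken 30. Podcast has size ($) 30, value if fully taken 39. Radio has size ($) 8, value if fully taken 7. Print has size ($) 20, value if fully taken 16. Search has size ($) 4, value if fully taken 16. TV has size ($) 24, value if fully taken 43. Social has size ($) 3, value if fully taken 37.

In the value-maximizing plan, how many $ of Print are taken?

18

Sort by value density: Social 37/3≈12.3, Search 16/4≈4, Outdoor 30/16≈1.88, TV 43/24≈1.79, Podcast 39/30≈1.3, Radio 7/8≈0.875, Print 16/20≈0.8.
Social: take in full, 3 $ for value 37 → 100 left.
Take all of Search (4 $, value 16) → 96 $ left.
Outdoor: take in full, 16 $ for value 30 → 80 left.
TV: take in full, 24 $ for value 43 → 56 left.
All 30 $ of Podcast fit (value 39) → 26 remain.
Take all of Radio (8 $, value 7) → 18 $ left.
Only 18 $ remain; take 18/20 of Print for value 16×18/20 = 14.4.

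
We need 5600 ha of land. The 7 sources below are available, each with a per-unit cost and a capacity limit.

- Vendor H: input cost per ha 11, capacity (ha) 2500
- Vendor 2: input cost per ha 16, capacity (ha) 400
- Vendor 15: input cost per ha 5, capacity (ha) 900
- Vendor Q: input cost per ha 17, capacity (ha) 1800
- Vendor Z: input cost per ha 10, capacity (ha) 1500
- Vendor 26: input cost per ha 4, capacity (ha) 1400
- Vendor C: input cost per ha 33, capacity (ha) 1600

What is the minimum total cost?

44900

Cheapest first:
Vendor 26 at 4: take all 1400 ha ; 4200 still needed.
Take 900 from Vendor 15 at 5 ; need 3300 more.
Vendor Z (10): use full 1500 ; 1800 ha to go.
Vendor H (11): take the remaining 1800 ; done.
Vendor 2, Vendor Q, Vendor C: unused.
Cost = 1400×4 + 900×5 + 1500×10 + 1800×11 = 44900.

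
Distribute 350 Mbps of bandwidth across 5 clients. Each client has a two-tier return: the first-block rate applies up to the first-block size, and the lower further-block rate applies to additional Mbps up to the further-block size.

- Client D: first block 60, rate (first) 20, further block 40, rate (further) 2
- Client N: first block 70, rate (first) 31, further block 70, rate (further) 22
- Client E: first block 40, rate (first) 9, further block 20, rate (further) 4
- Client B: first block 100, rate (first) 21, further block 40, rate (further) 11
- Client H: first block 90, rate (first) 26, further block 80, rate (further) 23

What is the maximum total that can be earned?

Order all 10 blocks by rate: Client N/tier1 31 > Client H/tier1 26 > Client H/tier2 23 > Client N/tier2 22 > Client B/tier1 21 > Client D/tier1 20 > Client B/tier2 11 > Client E/tier1 9 > Client E/tier2 4 > Client D/tier2 2.
Fill Client N tier1 block (70 at 31) → 280 left.
Client H tier1 at 26: fill all 90 → 190 left.
Client H/tier2 (23): +80 → 110 left.
Client N/tier2 (22): +70 → 40 left.
40 remain; put them into Client B tier1 at 21.
Total = 31×70 + 26×90 + 23×80 + 22×70 + 21×40 = 8730.

8730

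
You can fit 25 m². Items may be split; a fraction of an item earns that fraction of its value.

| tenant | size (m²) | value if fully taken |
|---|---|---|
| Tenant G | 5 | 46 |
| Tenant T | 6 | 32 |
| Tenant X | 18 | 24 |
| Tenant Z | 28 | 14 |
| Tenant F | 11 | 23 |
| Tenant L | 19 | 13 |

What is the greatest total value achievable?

Rank by value-to-size ratio: Tenant G 46/5≈9.2, Tenant T 32/6≈5.33, Tenant F 23/11≈2.09, Tenant X 24/18≈1.33, Tenant L 13/19≈0.684, Tenant Z 14/28≈0.5.
All 5 m² of Tenant G fit (value 46) ; 20 remain.
All 6 m² of Tenant T fit (value 32) ; 14 remain.
All 11 m² of Tenant F fit (value 23) ; 3 remain.
3 m² left: a 3/18 share of Tenant X gives 24×3/18 = 4.
Total value = 105.

105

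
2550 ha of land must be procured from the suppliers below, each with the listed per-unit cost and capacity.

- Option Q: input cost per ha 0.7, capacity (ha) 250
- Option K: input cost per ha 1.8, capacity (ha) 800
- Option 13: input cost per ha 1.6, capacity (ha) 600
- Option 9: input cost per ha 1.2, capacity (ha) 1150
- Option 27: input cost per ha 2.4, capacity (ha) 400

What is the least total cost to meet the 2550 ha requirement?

Cheapest first:
Option Q at 0.7: take all 250 ha ; 2300 still needed.
Option 9 (1.2): use full 1150 ; 1150 ha to go.
Take 600 from Option 13 at 1.6 ; need 550 more.
Option K at 1.8: take 550 of its 800 ; requirement met.
Option 27: unused.
Cost = 250×0.7 + 1150×1.2 + 600×1.6 + 550×1.8 = 3505.

3505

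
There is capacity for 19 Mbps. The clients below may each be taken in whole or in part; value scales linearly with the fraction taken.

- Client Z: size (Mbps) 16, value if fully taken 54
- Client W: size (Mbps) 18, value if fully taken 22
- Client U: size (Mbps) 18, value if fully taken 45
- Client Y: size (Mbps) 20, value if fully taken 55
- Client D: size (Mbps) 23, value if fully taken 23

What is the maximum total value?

Sort by value density: Client Z 54/16≈3.38, Client Y 55/20≈2.75, Client U 45/18≈2.5, Client W 22/18≈1.22, Client D 23/23≈1.
Take all of Client Z (16 Mbps, value 54) ; 3 Mbps left.
Only 3 Mbps remain; take 3/20 of Client Y for value 55×3/20 = 8.25.
Total value = 62.25.

62.25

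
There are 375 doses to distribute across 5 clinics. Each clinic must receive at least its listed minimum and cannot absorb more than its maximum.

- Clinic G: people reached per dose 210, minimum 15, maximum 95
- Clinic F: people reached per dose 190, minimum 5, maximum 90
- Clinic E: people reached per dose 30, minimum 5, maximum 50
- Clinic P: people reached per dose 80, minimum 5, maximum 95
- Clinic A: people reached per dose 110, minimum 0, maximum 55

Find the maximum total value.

Meeting every minimum uses 15+5+5+5+0 = 30 doses, leaving 345.
Highest people reached per dose first: Clinic G 210 > Clinic F 190 > Clinic A 110 > Clinic P 80 > Clinic E 30.
Give Clinic G 80 more to hit its cap of 95 — 265 left.
Clinic F takes 85 more to reach its cap of 90 — 180 left.
Clinic A: +55 to 55 (cap) — 125 left.
Clinic P: +90 to 95 (cap) — 35 left.
Clinic E has room for 45 more but only 35 remain, so it gets 40.
Total = 210×95 + 190×90 + 30×40 + 80×95 + 110×55 = 51900.

51900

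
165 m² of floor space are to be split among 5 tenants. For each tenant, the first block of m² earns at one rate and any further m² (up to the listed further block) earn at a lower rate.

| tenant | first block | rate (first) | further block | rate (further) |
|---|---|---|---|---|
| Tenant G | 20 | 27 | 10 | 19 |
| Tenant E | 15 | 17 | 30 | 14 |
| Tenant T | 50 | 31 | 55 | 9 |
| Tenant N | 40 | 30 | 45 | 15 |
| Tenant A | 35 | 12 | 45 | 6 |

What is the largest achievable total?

Order all 10 blocks by rate: Tenant T/tier1 31 > Tenant N/tier1 30 > Tenant G/tier1 27 > Tenant G/tier2 19 > Tenant E/tier1 17 > Tenant N/tier2 15 > Tenant E/tier2 14 > Tenant A/tier1 12 > Tenant T/tier2 9 > Tenant A/tier2 6.
Fill Tenant T tier1 block (50 at 31) → 115 left.
Tenant N tier1 at 30: fill all 40 → 75 left.
Tenant G tier1 at 27: fill all 20 → 55 left.
Fill Tenant G tier2 block (10 at 19) → 45 left.
Tenant E/tier1 (17): +15 → 30 left.
30 remain; put them into Tenant N tier2 at 15.
Total = 31×50 + 30×40 + 27×20 + 19×10 + 17×15 + 15×30 = 4185.

4185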